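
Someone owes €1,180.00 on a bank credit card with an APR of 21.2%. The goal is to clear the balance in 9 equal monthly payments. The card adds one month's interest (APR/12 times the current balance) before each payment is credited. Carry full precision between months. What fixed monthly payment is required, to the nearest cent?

€142.96

Monthly rate r = 21.2%/12 = 1.76667% = 0.0176667.
Level-payment amortization: P = B₀·r / (1 − (1+r)^(−n)) = 1180.00·0.0176667 / (1 − 1.01767^(−9)).
Denominator 1 − (1+r)^(−9) = 0.145818711.
P = 20.8467 / 0.145818711 ≈ 142.96.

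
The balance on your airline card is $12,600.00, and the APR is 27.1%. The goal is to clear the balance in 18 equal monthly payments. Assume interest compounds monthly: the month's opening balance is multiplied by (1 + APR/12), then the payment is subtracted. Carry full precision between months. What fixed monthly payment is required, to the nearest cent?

Monthly rate r = 27.1%/12 = 2.25833% = 0.0225833.
Level-payment amortization: P = B₀·r / (1 − (1+r)^(−n)) = 12600.00·0.0225833 / (1 − 1.02258^(−18)).
Denominator 1 − (1+r)^(−18) = 0.331004465.
P = 284.55 / 0.331004465 ≈ 859.66.

$859.66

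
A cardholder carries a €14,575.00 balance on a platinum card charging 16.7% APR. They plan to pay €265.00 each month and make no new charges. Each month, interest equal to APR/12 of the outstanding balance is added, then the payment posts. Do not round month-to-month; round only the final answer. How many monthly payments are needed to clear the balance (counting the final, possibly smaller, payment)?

105 months

Monthly rate r = 16.7%/12 = 1.39167% = 0.0139167.
Recurrence: B ← B·(1+r) − €265.00.
Month 1: interest €202.84; balance after payment €14,512.84.
Month 2: interest €201.97; balance after payment €14,449.81.
Closed form: n = −ln(1 − rB₀/P)/ln(1+r) = −ln(0.23458)/ln(1.01392) ≈ 104.911, so the balance reaches zero during payment 105.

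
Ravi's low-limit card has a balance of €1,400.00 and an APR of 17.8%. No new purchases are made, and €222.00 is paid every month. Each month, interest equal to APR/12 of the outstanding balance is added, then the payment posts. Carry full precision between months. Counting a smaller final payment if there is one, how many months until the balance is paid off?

7 payments

Monthly rate r = 17.8%/12 = 1.48333% = 0.0148333.
Recurrence: B ← B·(1+r) − €222.00.
Month 1: interest €20.77; balance after payment €1,198.77.
Month 2: interest €17.78; balance after payment €994.55.
Closed form: n = −ln(1 − rB₀/P)/ln(1+r) = −ln(0.90646)/ln(1.01483) ≈ 6.670, so the balance reaches zero during payment 7.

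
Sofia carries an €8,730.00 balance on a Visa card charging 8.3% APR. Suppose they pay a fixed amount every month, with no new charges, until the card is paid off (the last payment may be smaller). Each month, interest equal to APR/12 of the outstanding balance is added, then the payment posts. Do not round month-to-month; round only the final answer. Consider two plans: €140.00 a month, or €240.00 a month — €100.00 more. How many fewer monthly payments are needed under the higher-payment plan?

39 fewer payments

Monthly rate r = 8.3%/12 = 0.691667% = 0.00691667.
At €140.00/mo: n = ⌈−ln(1 − rB₀/P)/ln(1+r)⌉ = 82 payments (last €123.69); total interest = total paid − €8,730.00 = €2,733.69.
At €240.00/mo: 43 payments (last €10.81); total interest €1,360.81.
Payments saved = 82 − 43 = 39.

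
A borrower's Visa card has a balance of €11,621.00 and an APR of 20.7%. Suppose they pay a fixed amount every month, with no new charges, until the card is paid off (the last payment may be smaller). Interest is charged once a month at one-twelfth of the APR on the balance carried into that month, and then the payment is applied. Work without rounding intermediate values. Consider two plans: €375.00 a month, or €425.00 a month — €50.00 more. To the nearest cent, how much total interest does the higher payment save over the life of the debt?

Monthly rate r = 20.7%/12 = 1.725% = 0.01725.
At €375.00/mo: n = ⌈−ln(1 − rB₀/P)/ln(1+r)⌉ = 45 payments (last €269.40); total interest = total paid − €11,621.00 = €5,148.40.
At €425.00/mo: 38 payments (last €130.93); total interest €4,234.93.
Interest saved = €5,148.40 − €4,234.93 = €913.47.

€913.47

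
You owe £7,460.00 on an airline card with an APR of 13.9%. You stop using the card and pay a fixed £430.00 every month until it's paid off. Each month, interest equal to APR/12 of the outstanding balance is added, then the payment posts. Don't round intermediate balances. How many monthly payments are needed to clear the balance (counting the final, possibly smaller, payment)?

20 payments

Monthly rate r = 13.9%/12 = 1.15833% = 0.0115833.
Recurrence: B ← B·(1+r) − £430.00.
Month 1: interest £86.41; balance after payment £7,116.41.
Month 2: interest £82.43; balance after payment £6,768.84.
Closed form: n = −ln(1 − rB₀/P)/ln(1+r) = −ln(0.79904)/ln(1.01158) ≈ 19.480, so the balance reaches zero during payment 20.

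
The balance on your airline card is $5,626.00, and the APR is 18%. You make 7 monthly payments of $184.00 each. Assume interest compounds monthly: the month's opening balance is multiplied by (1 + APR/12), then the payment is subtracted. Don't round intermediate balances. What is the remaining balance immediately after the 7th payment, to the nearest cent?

Monthly rate r = 18%/12 = 1.5% = 0.015.
Each month: B ← B·(1+r) − $184.00.
Month 1: interest $84.39; balance after payment $5,526.39.
Month 2: interest $82.90; balance after payment $5,425.29.
Month 3: interest $81.38; balance after payment $5,322.67.
Month 4: interest $79.84; balance after payment $5,218.51.
Month 5: interest $78.28; balance after payment $5,112.78.
Month 6: interest $76.69; balance after payment $5,005.47.
Month 7: interest $75.08; balance after payment $4,896.56.

$4,896.56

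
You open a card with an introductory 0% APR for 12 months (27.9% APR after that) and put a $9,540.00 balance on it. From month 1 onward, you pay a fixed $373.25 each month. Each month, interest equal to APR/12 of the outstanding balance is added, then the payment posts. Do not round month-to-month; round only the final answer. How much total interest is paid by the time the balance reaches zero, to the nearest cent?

Promo months 1–12 at r₀ = 0%/12 = 0; months 13+ at r₁ = 27.9%/12 = 0.02325.
After month 12 (no interest yet): B = $9,540.00 − 12·$373.25 = $5,061.00.
Then at r₁ with $373.25/mo: n₂ = −ln(1 − r₁·B/P)/ln(1+r₁) ≈ 16.48 → 17 more payments.
Total paid = 28·$373.25 + $179.13 = $10,630.13; interest = $10,630.13 − $9,540.00 = $1,090.13.

$1,090.13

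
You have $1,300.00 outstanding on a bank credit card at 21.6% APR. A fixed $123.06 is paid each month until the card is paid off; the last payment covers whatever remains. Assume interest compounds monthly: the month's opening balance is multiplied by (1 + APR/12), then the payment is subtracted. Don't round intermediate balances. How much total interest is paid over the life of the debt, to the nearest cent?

$155.00

Monthly rate r = 21.6%/12 = 1.8% = 0.018.
Payoff takes n = ⌈−ln(1 − rB₀/P)/ln(1+r)⌉ = ⌈11.822⌉ = 12 payments; the last is $101.34.
Total paid = 11·$123.06 + $101.34 = $1,455.00.
Total interest = total paid − principal = $1,455.00 − $1,300.00 = $155.00.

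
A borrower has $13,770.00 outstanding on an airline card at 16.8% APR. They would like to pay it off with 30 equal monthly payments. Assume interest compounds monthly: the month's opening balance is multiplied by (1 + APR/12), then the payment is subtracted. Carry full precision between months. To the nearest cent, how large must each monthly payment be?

$565.28

Monthly rate r = 16.8%/12 = 1.4% = 0.014.
Level-payment amortization: P = B₀·r / (1 − (1+r)^(−n)) = 13770.00·0.014 / (1 − 1.014^(−30)).
Denominator 1 − (1+r)^(−30) = 0.341036515.
P = 192.78 / 0.341036515 ≈ 565.28.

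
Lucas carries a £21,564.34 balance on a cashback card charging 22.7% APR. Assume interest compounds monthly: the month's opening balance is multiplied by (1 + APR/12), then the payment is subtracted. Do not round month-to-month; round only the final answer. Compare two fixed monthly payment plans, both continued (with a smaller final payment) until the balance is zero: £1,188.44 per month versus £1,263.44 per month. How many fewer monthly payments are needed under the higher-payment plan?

2 fewer payments

Monthly rate r = 22.7%/12 = 1.89167% = 0.0189167.
At £1,188.44/mo: n = ⌈−ln(1 − rB₀/P)/ln(1+r)⌉ = 23 payments (last £520.48); total interest = total paid − £21,564.34 = £5,101.82.
At £1,263.44/mo: 21 payments (last £1,019.27); total interest £4,723.73.
Payments saved = 23 − 21 = 2.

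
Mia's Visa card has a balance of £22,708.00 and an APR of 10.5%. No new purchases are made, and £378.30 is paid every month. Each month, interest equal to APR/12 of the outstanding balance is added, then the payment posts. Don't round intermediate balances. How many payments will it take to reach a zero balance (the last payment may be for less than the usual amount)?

Monthly rate r = 10.5%/12 = 0.875% = 0.00875.
Recurrence: B ← B·(1+r) − £378.30.
Month 1: interest £198.70; balance after payment £22,528.40.
Month 2: interest £197.12; balance after payment £22,347.22.
Closed form: n = −ln(1 − rB₀/P)/ln(1+r) = −ln(0.47477)/ln(1.00875) ≈ 85.506, so the balance reaches zero during payment 86.

86 payments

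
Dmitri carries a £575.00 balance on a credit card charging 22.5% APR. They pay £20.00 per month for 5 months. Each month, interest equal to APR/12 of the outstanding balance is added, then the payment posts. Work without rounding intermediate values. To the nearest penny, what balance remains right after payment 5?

£527.15

Monthly rate r = 22.5%/12 = 1.875% = 0.01875.
Each month: B ← B·(1+r) − £20.00.
Month 1: interest £10.78; balance after payment £565.78.
Month 2: interest £10.61; balance after payment £556.39.
Month 3: interest £10.43; balance after payment £546.82.
Month 4: interest £10.25; balance after payment £537.07.
Month 5: interest £10.07; balance after payment £527.15.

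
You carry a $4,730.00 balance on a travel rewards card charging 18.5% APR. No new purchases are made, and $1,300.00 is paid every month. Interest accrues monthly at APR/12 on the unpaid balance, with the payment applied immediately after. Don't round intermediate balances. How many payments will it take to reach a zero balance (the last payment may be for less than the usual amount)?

4 payments

Monthly rate r = 18.5%/12 = 1.54167% = 0.0154167.
Recurrence: B ← B·(1+r) − $1,300.00.
Month 1: interest $72.92; balance after payment $3,502.92.
Month 2: interest $54.00; balance after payment $2,256.92.
Month 3: interest $34.79; balance after payment $991.72.
Month 4: interest $15.29; balance after payment $0.00.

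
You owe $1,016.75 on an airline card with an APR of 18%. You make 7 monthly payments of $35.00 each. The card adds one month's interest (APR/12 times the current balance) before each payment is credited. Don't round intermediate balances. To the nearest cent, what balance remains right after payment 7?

Monthly rate r = 18%/12 = 1.5% = 0.015.
Each month: B ← B·(1+r) − $35.00.
Month 1: interest $15.25; balance after payment $997.00.
Month 2: interest $14.96; balance after payment $976.96.
Month 3: interest $14.65; balance after payment $956.61.
Month 4: interest $14.35; balance after payment $935.96.
Month 5: interest $14.04; balance after payment $915.00.
Month 6: interest $13.72; balance after payment $893.72.
Month 7: interest $13.41; balance after payment $872.13.

$872.13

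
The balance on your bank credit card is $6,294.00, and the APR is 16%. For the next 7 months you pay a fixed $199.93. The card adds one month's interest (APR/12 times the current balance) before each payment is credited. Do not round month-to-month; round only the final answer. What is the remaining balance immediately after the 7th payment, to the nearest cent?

Monthly rate r = 16%/12 = 1.33333% = 0.0133333.
Each month: B ← B·(1+r) − $199.93.
Month 1: interest $83.92; balance after payment $6,177.99.
Month 2: interest $82.37; balance after payment $6,060.43.
Month 3: interest $80.81; balance after payment $5,941.31.
Month 4: interest $79.22; balance after payment $5,820.60.
Month 5: interest $77.61; balance after payment $5,698.27.
Month 6: interest $75.98; balance after payment $5,574.32.
Month 7: interest $74.32; balance after payment $5,448.72.

$5,448.72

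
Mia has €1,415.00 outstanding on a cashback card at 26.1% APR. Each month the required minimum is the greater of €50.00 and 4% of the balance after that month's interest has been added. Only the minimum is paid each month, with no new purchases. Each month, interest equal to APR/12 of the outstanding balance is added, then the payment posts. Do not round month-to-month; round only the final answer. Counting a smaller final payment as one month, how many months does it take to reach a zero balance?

43 months

Monthly rate r = 26.1%/12 = 2.175% = 0.02175.
While 4% of the post-interest balance exceeds €50.00, each month B ← (B·(1+r))·(1 − 0.04), i.e. B shrinks by the factor (1+r)·0.96 = 0.98088.
This holds for months 1–8. Entering month 9 the balance is €1,212.50; 4% of the post-interest balance is now below €50.00, so the flat €50.00 minimum applies from here.
From month 9 a fixed €50.00 at rate r clears €1,212.50 in 35 more payments. Total: 8 + 35 = 43 months.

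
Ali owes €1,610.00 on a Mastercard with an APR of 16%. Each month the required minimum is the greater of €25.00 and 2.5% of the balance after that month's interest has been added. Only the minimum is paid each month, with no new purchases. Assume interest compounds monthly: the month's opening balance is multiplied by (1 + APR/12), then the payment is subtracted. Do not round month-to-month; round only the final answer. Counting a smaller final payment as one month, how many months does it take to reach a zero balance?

Monthly rate r = 16%/12 = 1.33333% = 0.0133333.
While 2.5% of the post-interest balance exceeds €25.00, each month B ← (B·(1+r))·(1 − 0.025), i.e. B shrinks by the factor (1+r)·0.975 = 0.988.
This holds for months 1–41. Entering month 42 the balance is €981.43; 2.5% of the post-interest balance is now below €25.00, so the flat €25.00 minimum applies from here.
From month 42 a fixed €25.00 at rate r clears €981.43 in 56 more payments. Total: 41 + 56 = 97 months.

97 months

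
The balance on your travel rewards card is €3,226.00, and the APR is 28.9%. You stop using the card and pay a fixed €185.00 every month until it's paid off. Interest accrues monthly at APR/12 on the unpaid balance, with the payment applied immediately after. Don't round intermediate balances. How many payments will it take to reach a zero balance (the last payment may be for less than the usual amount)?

Monthly rate r = 28.9%/12 = 2.40833% = 0.0240833.
Recurrence: B ← B·(1+r) − €185.00.
Month 1: interest €77.69; balance after payment €3,118.69.
Month 2: interest €75.11; balance after payment €3,008.80.
Closed form: n = −ln(1 − rB₀/P)/ln(1+r) = −ln(0.58004)/ln(1.02408) ≈ 22.887, so the balance reaches zero during payment 23.

23 payments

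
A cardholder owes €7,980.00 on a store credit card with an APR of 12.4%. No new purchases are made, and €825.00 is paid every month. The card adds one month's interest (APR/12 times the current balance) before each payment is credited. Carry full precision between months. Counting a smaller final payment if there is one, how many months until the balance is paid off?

Monthly rate r = 12.4%/12 = 1.03333% = 0.0103333.
Recurrence: B ← B·(1+r) − €825.00.
Month 1: interest €82.46; balance after payment €7,237.46.
Month 2: interest €74.79; balance after payment €6,487.25.
Closed form: n = −ln(1 − rB₀/P)/ln(1+r) = −ln(0.90005)/ln(1.01033) ≈ 10.244, so the balance reaches zero during payment 11.

11 months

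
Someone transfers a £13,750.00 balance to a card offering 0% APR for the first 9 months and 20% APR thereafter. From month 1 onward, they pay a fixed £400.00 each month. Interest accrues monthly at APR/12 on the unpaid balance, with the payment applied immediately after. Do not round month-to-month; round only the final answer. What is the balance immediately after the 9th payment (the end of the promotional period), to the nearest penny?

£10,150.00

Promo months 1–9 at r₀ = 0%/12 = 0; months 10+ at r₁ = 20%/12 = 0.0166667.
After month 9 (no interest yet): B = £13,750.00 − 9·£400.00 = £10,150.00.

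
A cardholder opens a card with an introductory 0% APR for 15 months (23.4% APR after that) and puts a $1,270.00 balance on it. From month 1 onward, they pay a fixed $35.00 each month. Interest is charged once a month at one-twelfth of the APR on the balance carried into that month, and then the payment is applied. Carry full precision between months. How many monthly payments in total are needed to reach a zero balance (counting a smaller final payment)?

43 months

Promo months 1–15 at r₀ = 0%/12 = 0; months 16+ at r₁ = 23.4%/12 = 0.0195.
After month 15 (no interest yet): B = $1,270.00 − 15·$35.00 = $745.00.
Then at r₁ with $35.00/mo: n₂ = −ln(1 − r₁·B/P)/ln(1+r₁) ≈ 27.77 → 28 more payments.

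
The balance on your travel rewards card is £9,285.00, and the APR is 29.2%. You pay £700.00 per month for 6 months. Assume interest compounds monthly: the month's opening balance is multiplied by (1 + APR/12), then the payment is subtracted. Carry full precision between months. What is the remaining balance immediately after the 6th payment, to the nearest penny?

£6,261.86

Monthly rate r = 29.2%/12 = 2.43333% = 0.0243333.
Each month: B ← B·(1+r) − £700.00.
Month 1: interest £225.93; balance after payment £8,810.93.
Month 2: interest £214.40; balance after payment £8,325.33.
Month 3: interest £202.58; balance after payment £7,827.92.
Month 4: interest £190.48; balance after payment £7,318.40.
Month 5: interest £178.08; balance after payment £6,796.48.
Month 6: interest £165.38; balance after payment £6,261.86.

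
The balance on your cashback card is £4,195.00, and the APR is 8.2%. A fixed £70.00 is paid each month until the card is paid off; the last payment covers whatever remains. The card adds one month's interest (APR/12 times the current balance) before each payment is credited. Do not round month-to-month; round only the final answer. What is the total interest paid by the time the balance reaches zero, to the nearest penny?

Monthly rate r = 8.2%/12 = 0.683333% = 0.00683333.
Payoff takes n = ⌈−ln(1 − rB₀/P)/ln(1+r)⌉ = ⌈77.357⌉ = 78 payments; the last is £25.02.
Total paid = 77·£70.00 + £25.02 = £5,415.02.
Total interest = total paid − principal = £5,415.02 − £4,195.00 = £1,220.02.

£1,220.02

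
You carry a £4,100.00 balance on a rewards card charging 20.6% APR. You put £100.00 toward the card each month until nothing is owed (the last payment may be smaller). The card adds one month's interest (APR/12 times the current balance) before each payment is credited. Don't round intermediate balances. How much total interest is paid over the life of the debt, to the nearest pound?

Monthly rate r = 20.6%/12 = 1.71667% = 0.0171667.
Payoff takes n = ⌈−ln(1 − rB₀/P)/ln(1+r)⌉ = ⌈71.490⌉ = 72 payments; the last is £49.23.
Total paid = 71·£100.00 + £49.23 = £7,149.23.
Total interest = total paid − principal = £7,149.23 − £4,100.00 = £3,049.23.

£3,049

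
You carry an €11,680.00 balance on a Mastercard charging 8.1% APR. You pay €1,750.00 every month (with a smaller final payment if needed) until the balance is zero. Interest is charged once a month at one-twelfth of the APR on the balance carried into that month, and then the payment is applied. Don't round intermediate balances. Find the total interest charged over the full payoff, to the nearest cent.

Monthly rate r = 8.1%/12 = 0.675% = 0.00675.
Payoff takes n = ⌈−ln(1 − rB₀/P)/ln(1+r)⌉ = ⌈6.852⌉ = 7 payments; the last is €1,492.31.
Total paid = 6·€1,750.00 + €1,492.31 = €11,992.31.
Total interest = total paid − principal = €11,992.31 − €11,680.00 = €312.31.

€312.31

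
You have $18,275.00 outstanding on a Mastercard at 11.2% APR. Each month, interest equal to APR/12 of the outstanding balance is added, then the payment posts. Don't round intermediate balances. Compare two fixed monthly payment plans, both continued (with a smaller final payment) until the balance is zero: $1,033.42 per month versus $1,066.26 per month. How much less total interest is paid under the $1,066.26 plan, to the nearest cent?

$59.29

Monthly rate r = 11.2%/12 = 0.933333% = 0.00933333.
At $1,033.42/mo: n = ⌈−ln(1 − rB₀/P)/ln(1+r)⌉ = 20 payments (last $432.04); total interest = total paid − $18,275.00 = $1,792.02.
At $1,066.26/mo: 19 payments (last $815.05); total interest $1,732.73.
Interest saved = $1,792.02 − $1,732.73 = $59.29.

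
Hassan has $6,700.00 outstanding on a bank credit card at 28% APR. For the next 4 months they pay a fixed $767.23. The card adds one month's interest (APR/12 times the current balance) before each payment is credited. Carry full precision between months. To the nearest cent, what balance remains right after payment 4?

Monthly rate r = 28%/12 = 2.33333% = 0.0233333.
Each month: B ← B·(1+r) − $767.23.
Month 1: interest $156.33; balance after payment $6,089.10.
Month 2: interest $142.08; balance after payment $5,463.95.
Month 3: interest $127.49; balance after payment $4,824.21.
Month 4: interest $112.57; balance after payment $4,169.55.

$4,169.55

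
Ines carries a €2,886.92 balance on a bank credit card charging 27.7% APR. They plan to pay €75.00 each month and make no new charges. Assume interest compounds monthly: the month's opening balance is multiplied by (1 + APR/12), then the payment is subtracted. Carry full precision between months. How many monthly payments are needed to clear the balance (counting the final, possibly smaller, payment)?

Monthly rate r = 27.7%/12 = 2.30833% = 0.0230833.
Recurrence: B ← B·(1+r) − €75.00.
Month 1: interest €66.64; balance after payment €2,878.56.
Month 2: interest €66.45; balance after payment €2,870.01.
Closed form: n = −ln(1 − rB₀/P)/ln(1+r) = −ln(0.11147)/ln(1.02308) ≈ 96.140, so the balance reaches zero during payment 97.

97 payments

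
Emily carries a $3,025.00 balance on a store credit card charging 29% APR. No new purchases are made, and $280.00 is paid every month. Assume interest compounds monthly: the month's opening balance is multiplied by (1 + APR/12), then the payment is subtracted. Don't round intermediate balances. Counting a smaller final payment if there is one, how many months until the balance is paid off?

13 months

Monthly rate r = 29%/12 = 2.41667% = 0.0241667.
Recurrence: B ← B·(1+r) − $280.00.
Month 1: interest $73.10; balance after payment $2,818.10.
Month 2: interest $68.10; balance after payment $2,606.21.
Closed form: n = −ln(1 − rB₀/P)/ln(1+r) = −ln(0.73891)/ln(1.02417) ≈ 12.671, so the balance reaches zero during payment 13.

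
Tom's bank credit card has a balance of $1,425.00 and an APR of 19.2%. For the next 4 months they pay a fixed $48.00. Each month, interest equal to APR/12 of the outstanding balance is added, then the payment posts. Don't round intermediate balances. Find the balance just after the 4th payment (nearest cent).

$1,321.75

Monthly rate r = 19.2%/12 = 1.6% = 0.016.
Each month: B ← B·(1+r) − $48.00.
Month 1: interest $22.80; balance after payment $1,399.80.
Month 2: interest $22.40; balance after payment $1,374.20.
Month 3: interest $21.99; balance after payment $1,348.18.
Month 4: interest $21.57; balance after payment $1,321.75.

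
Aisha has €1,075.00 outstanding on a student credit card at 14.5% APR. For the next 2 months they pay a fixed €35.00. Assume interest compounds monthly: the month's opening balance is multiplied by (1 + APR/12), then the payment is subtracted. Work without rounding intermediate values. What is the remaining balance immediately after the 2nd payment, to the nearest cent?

€1,030.71

Monthly rate r = 14.5%/12 = 1.20833% = 0.0120833.
Each month: B ← B·(1+r) − €35.00.
Month 1: interest €12.99; balance after payment €1,052.99.
Month 2: interest €12.72; balance after payment €1,030.71.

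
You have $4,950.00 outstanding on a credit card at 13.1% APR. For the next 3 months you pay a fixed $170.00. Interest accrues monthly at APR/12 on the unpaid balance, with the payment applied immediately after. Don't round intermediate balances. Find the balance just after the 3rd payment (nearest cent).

$4,598.30

Monthly rate r = 13.1%/12 = 1.09167% = 0.0109167.
Each month: B ← B·(1+r) − $170.00.
Month 1: interest $54.04; balance after payment $4,834.04.
Month 2: interest $52.77; balance after payment $4,716.81.
Month 3: interest $51.49; balance after payment $4,598.30.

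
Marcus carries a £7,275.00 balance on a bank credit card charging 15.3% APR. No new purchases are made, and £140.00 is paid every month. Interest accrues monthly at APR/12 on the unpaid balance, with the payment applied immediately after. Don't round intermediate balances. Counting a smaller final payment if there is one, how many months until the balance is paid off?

Monthly rate r = 15.3%/12 = 1.275% = 0.01275.
Recurrence: B ← B·(1+r) − £140.00.
Month 1: interest £92.76; balance after payment £7,227.76.
Month 2: interest £92.15; balance after payment £7,179.91.
Closed form: n = −ln(1 − rB₀/P)/ln(1+r) = −ln(0.33746)/ln(1.01275) ≈ 85.744, so the balance reaches zero during payment 86.

86 months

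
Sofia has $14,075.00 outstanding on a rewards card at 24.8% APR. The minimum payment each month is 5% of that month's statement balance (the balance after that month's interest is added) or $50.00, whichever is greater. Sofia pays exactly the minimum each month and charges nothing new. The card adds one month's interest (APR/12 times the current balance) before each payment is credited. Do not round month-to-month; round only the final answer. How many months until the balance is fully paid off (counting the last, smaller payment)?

Monthly rate r = 24.8%/12 = 2.06667% = 0.0206667.
While 5% of the post-interest balance exceeds $50.00, each month B ← (B·(1+r))·(1 − 0.05), i.e. B shrinks by the factor (1+r)·0.95 = 0.96963.
This holds for months 1–87. Entering month 88 the balance is $962.29; 5% of the post-interest balance is now below $50.00, so the flat $50.00 minimum applies from here.
From month 88 a fixed $50.00 at rate r clears $962.29 in 25 more payments. Total: 87 + 25 = 112 months.

112 months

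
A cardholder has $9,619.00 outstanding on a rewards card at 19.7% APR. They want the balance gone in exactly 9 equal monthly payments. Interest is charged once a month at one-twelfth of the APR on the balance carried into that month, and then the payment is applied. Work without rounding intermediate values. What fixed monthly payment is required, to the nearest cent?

Monthly rate r = 19.7%/12 = 1.64167% = 0.0164167.
Level-payment amortization: P = B₀·r / (1 − (1+r)^(−n)) = 9619.00·0.0164167 / (1 − 1.01642^(−9)).
Denominator 1 − (1+r)^(−9) = 0.136317738.
P = 157.912 / 0.136317738 ≈ 1158.41.

$1,158.41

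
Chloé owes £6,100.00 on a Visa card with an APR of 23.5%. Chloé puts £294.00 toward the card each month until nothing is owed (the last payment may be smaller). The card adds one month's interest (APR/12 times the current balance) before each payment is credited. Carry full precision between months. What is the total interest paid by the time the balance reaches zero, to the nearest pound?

Monthly rate r = 23.5%/12 = 1.95833% = 0.0195833.
Payoff takes n = ⌈−ln(1 − rB₀/P)/ln(1+r)⌉ = ⌈26.885⌉ = 27 payments; the last is £260.59.
Total paid = 26·£294.00 + £260.59 = £7,904.59.
Total interest = total paid − principal = £7,904.59 − £6,100.00 = £1,804.59.

£1,805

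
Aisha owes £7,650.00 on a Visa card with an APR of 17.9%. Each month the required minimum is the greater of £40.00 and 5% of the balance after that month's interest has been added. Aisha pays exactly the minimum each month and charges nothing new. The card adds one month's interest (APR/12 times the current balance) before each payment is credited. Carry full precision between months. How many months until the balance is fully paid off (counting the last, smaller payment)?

Monthly rate r = 17.9%/12 = 1.49167% = 0.0149167.
While 5% of the post-interest balance exceeds £40.00, each month B ← (B·(1+r))·(1 − 0.05), i.e. B shrinks by the factor (1+r)·0.95 = 0.96417.
This holds for months 1–63. Entering month 64 the balance is £768.00; 5% of the post-interest balance is now below £40.00, so the flat £40.00 minimum applies from here.
From month 64 a fixed £40.00 at rate r clears £768.00 in 23 more payments. Total: 63 + 23 = 86 months.

86 months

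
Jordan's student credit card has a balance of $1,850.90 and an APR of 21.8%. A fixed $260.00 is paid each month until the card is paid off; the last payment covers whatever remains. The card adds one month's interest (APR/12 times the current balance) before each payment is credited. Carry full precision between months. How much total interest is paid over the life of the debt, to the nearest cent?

Monthly rate r = 21.8%/12 = 1.81667% = 0.0181667.
Payoff takes n = ⌈−ln(1 − rB₀/P)/ln(1+r)⌉ = ⌈7.692⌉ = 8 payments; the last is $180.47.
Total paid = 7·$260.00 + $180.47 = $2,000.47.
Total interest = total paid − principal = $2,000.47 − $1,850.90 = $149.57.

$149.57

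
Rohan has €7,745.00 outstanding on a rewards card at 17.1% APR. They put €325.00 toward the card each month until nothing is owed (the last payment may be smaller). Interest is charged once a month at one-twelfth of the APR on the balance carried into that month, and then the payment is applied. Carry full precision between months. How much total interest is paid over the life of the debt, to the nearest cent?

Monthly rate r = 17.1%/12 = 1.425% = 0.01425.
Payoff takes n = ⌈−ln(1 − rB₀/P)/ln(1+r)⌉ = ⌈29.322⌉ = 30 payments; the last is €105.21.
Total paid = 29·€325.00 + €105.21 = €9,530.21.
Total interest = total paid − principal = €9,530.21 − €7,745.00 = €1,785.21.

€1,785.21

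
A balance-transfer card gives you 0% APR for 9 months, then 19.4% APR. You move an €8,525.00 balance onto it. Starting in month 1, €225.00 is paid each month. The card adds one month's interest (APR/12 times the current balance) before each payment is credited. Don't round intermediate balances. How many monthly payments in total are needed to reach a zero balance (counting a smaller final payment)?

Promo months 1–9 at r₀ = 0%/12 = 0; months 10+ at r₁ = 19.4%/12 = 0.0161667.
After month 9 (no interest yet): B = €8,525.00 − 9·€225.00 = €6,500.00.
Then at r₁ with €225.00/mo: n₂ = −ln(1 − r₁·B/P)/ln(1+r₁) ≈ 39.24 → 40 more payments.

49 payments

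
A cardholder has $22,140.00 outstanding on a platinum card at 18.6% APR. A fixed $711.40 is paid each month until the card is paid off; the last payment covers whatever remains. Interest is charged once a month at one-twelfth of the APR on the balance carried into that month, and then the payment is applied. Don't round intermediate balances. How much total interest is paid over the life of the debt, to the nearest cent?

$8,318.73

Monthly rate r = 18.6%/12 = 1.55% = 0.0155.
Payoff takes n = ⌈−ln(1 − rB₀/P)/ln(1+r)⌉ = ⌈42.814⌉ = 43 payments; the last is $579.93.
Total paid = 42·$711.40 + $579.93 = $30,458.73.
Total interest = total paid − principal = $30,458.73 − $22,140.00 = $8,318.73.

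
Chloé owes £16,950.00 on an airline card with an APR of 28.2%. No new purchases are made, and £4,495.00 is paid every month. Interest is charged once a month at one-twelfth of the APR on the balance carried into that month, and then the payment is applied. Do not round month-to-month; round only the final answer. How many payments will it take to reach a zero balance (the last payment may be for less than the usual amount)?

Monthly rate r = 28.2%/12 = 2.35% = 0.0235.
Recurrence: B ← B·(1+r) − £4,495.00.
Month 1: interest £398.32; balance after payment £12,853.33.
Month 2: interest £302.05; balance after payment £8,660.38.
Month 3: interest £203.52; balance after payment £4,368.90.
Month 4: interest £102.67; balance after payment £0.00.

4 months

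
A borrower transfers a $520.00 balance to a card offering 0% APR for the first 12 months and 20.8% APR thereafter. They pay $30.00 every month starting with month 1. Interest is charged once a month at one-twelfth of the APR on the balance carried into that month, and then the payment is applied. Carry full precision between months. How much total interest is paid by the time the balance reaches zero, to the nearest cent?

$9.40

Promo months 1–12 at r₀ = 0%/12 = 0; months 13+ at r₁ = 20.8%/12 = 0.0173333.
After month 12 (no interest yet): B = $520.00 − 12·$30.00 = $160.00.
Then at r₁ with $30.00/mo: n₂ = −ln(1 − r₁·B/P)/ln(1+r₁) ≈ 5.64 → 6 more payments.
Total paid = 17·$30.00 + $19.40 = $529.40; interest = $529.40 − $520.00 = $9.40.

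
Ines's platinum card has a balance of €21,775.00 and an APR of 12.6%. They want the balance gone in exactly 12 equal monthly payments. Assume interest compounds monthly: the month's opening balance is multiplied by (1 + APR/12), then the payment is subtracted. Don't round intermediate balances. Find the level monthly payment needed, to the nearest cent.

€1,940.80

Monthly rate r = 12.6%/12 = 1.05% = 0.0105.
Level-payment amortization: P = B₀·r / (1 − (1+r)^(−n)) = 21775.00·0.0105 / (1 − 1.0105^(−12)).
Denominator 1 − (1+r)^(−12) = 0.117805825.
P = 228.637 / 0.117805825 ≈ 1940.80.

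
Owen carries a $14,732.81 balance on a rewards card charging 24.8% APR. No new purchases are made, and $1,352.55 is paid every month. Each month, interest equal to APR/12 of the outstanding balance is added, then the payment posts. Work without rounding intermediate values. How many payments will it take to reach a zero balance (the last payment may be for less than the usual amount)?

Monthly rate r = 24.8%/12 = 2.06667% = 0.0206667.
Recurrence: B ← B·(1+r) − $1,352.55.
Month 1: interest $304.48; balance after payment $13,684.74.
Month 2: interest $282.82; balance after payment $12,615.01.
Closed form: n = −ln(1 − rB₀/P)/ln(1+r) = −ln(0.77489)/ln(1.02067) ≈ 12.468, so the balance reaches zero during payment 13.

13 months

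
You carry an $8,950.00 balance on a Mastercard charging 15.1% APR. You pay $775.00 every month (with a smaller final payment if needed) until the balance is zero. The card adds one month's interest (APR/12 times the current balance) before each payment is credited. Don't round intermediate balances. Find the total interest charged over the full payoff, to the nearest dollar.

Monthly rate r = 15.1%/12 = 1.25833% = 0.0125833.
Payoff takes n = ⌈−ln(1 − rB₀/P)/ln(1+r)⌉ = ⌈12.557⌉ = 13 payments; the last is $432.98.
Total paid = 12·$775.00 + $432.98 = $9,732.98.
Total interest = total paid − principal = $9,732.98 − $8,950.00 = $782.98.

$783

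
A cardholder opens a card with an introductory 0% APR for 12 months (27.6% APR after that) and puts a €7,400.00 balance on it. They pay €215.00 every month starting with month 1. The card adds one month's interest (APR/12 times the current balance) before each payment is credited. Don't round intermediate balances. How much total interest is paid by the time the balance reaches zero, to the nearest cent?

€2,034.15

Promo months 1–12 at r₀ = 0%/12 = 0; months 13+ at r₁ = 27.6%/12 = 0.023.
After month 12 (no interest yet): B = €7,400.00 − 12·€215.00 = €4,820.00.
Then at r₁ with €215.00/mo: n₂ = −ln(1 − r₁·B/P)/ln(1+r₁) ≈ 31.88 → 32 more payments.
Total paid = 43·€215.00 + €189.15 = €9,434.15; interest = €9,434.15 − €7,400.00 = €2,034.15.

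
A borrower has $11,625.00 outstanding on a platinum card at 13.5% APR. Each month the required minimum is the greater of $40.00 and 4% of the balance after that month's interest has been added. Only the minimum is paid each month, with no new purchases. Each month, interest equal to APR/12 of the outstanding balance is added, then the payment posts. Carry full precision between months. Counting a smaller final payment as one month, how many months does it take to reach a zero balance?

Monthly rate r = 13.5%/12 = 1.125% = 0.01125.
While 4% of the post-interest balance exceeds $40.00, each month B ← (B·(1+r))·(1 − 0.04), i.e. B shrinks by the factor (1+r)·0.96 = 0.9708.
This holds for months 1–84. Entering month 85 the balance is $964.48; 4% of the post-interest balance is now below $40.00, so the flat $40.00 minimum applies from here.
From month 85 a fixed $40.00 at rate r clears $964.48 in 29 more payments. Total: 84 + 29 = 113 months.

113 months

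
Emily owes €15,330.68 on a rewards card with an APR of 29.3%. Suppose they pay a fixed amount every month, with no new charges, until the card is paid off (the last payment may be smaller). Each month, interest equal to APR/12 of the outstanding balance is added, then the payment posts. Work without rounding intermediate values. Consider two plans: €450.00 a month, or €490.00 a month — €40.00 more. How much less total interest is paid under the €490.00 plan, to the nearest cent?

Monthly rate r = 29.3%/12 = 2.44167% = 0.0244167.
At €450.00/mo: n = ⌈−ln(1 − rB₀/P)/ln(1+r)⌉ = 74 payments (last €406.83); total interest = total paid − €15,330.68 = €17,926.15.
At €490.00/mo: 60 payments (last €413.85); total interest €13,993.17.
Interest saved = €17,926.15 − €13,993.17 = €3,932.98.

€3,932.98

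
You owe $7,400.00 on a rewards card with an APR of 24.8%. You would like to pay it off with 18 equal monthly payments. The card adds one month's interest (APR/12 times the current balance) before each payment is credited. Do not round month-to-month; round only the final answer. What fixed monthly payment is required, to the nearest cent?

Monthly rate r = 24.8%/12 = 2.06667% = 0.0206667.
Level-payment amortization: P = B₀·r / (1 − (1+r)^(−n)) = 7400.00·0.0206667 / (1 − 1.02067^(−18)).
Denominator 1 − (1+r)^(−18) = 0.30802687.
P = 152.933 / 0.30802687 ≈ 496.49.

$496.49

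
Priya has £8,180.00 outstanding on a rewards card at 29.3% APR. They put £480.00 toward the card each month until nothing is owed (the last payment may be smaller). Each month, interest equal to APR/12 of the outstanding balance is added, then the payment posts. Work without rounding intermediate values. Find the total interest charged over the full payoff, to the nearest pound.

£2,527

Monthly rate r = 29.3%/12 = 2.44167% = 0.0244167.
Payoff takes n = ⌈−ln(1 − rB₀/P)/ln(1+r)⌉ = ⌈22.303⌉ = 23 payments; the last is £146.74.
Total paid = 22·£480.00 + £146.74 = £10,706.74.
Total interest = total paid − principal = £10,706.74 − £8,180.00 = £2,526.74.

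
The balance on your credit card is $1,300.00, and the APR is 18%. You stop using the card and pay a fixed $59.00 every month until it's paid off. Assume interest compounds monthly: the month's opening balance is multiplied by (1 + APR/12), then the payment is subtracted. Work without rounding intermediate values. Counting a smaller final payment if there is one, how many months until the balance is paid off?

Monthly rate r = 18%/12 = 1.5% = 0.015.
Recurrence: B ← B·(1+r) − $59.00.
Month 1: interest $19.50; balance after payment $1,260.50.
Month 2: interest $18.91; balance after payment $1,220.41.
Closed form: n = −ln(1 − rB₀/P)/ln(1+r) = −ln(0.66949)/ln(1.015) ≈ 26.949, so the balance reaches zero during payment 27.

27 payments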